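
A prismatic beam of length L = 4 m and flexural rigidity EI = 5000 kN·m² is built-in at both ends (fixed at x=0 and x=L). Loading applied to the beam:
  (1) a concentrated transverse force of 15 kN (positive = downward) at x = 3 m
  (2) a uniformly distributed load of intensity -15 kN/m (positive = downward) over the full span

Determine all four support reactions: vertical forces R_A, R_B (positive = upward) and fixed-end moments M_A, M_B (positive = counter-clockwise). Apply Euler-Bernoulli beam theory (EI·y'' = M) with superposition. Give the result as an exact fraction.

Load 1 — point force P=15 kN at a=3 m (b=L-a=1):
  R_A = Pb²(3a+b)/L³ = 15·1²·(3·3+1)/4³ = 75/32 kN
  M_A = Pab²/L² = 15·3·1²/4² = 45/16 kN·m
  R_B = Pa²(a+3b)/L³ = 15·3²·(3+3·1)/4³ = 405/32 kN
  M_B = -Pa²b/L² = -15·3²·1/4² = -135/16 kN·m
Load 2 — uniform load w=-15 kN/m over full span:
  R_A = wL/2 = (-15)·4/2 = -30 kN
  M_A = wL²/12 = (-15)·4²/12 = -20 kN·m
  R_B = wL/2 = (-15)·4/2 = -30 kN
  M_B = -wL²/12 = -(-15)·4²/12 = 20 kN·m
Superposition: R_A = -885/32 kN, M_A = -275/16 kN·m, R_B = -555/32 kN, M_B = 185/16 kN·m

R_A = -885/32 kN, M_A = -275/16 kN·m, R_B = -555/32 kN, M_B = 185/16 kN·m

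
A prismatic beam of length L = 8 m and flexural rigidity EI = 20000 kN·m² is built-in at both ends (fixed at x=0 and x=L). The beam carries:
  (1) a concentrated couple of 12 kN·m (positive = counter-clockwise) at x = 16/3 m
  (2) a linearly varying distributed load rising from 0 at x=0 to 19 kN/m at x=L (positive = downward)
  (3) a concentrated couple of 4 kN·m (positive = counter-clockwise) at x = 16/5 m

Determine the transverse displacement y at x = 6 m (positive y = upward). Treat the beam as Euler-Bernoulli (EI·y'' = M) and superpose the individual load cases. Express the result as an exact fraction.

Load 1 — applied couple M₀=12 kN·m at a=16/3 m (b=L-a=8/3):
  y_1 = (R_Ax³/6 - M_Ax²/2 - M₀(x-a)²/2)/EI  [x>a] with R_A=2, M_A=4 = (2·6³/6 - 4·6²/2 - 12·(6-(16/3))²/2)/20000 = -1/7500 m
Load 2 — triangular load w₀=19 kN/m (0→w₀ over full span):
  y_2 = -w₀x²(L-x)²(x+2L)/(120LEI) = -19·6²·(8-6)²·(6+2·8)/(120·8·20000) = -627/200000 m
Load 3 — applied couple M₀=4 kN·m at a=16/5 m (b=L-a=24/5):
  y_3 = (R_Ax³/6 - M_Ax²/2 - M₀(x-a)²/2)/EI  [x>a] with R_A=18/25, M_A=12/25 = ((18/25)·6³/6 - (12/25)·6²/2 - 4·(6-(16/5))²/2)/20000 = 1/12500 m
Superposition: y = Σ y_i = -1913/600000 m ≈ -0.003188 m

y(6) = -1913/600000 m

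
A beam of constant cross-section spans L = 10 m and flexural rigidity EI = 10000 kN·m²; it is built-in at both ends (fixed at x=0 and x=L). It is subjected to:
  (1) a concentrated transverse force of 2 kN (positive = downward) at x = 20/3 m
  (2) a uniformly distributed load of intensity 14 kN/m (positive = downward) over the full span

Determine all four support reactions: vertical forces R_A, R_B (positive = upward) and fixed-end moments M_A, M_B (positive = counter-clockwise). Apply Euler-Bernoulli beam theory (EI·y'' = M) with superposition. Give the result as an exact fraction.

Load 1 — point force P=2 kN at a=20/3 m (b=L-a=10/3):
  R_A = Pb²(3a+b)/L³ = 2·(10/3)²·(3·(20/3)+(10/3))/10³ = 14/27 kN
  M_A = Pab²/L² = 2·(20/3)·(10/3)²/10² = 40/27 kN·m
  R_B = Pa²(a+3b)/L³ = 2·(20/3)²·((20/3)+3·(10/3))/10³ = 40/27 kN
  M_B = -Pa²b/L² = -2·(20/3)²·(10/3)/10² = -80/27 kN·m
Load 2 — uniform load w=14 kN/m over full span:
  R_A = wL/2 = 14·10/2 = 70 kN
  M_A = wL²/12 = 14·10²/12 = 350/3 kN·m
  R_B = wL/2 = 14·10/2 = 70 kN
  M_B = -wL²/12 = -14·10²/12 = -350/3 kN·m
Superposition: R_A = 1904/27 kN, M_A = 3190/27 kN·m, R_B = 1930/27 kN, M_B = -3230/27 kN·m

R_A = 1904/27 kN, M_A = 3190/27 kN·m, R_B = 1930/27 kN, M_B = -3230/27 kN·m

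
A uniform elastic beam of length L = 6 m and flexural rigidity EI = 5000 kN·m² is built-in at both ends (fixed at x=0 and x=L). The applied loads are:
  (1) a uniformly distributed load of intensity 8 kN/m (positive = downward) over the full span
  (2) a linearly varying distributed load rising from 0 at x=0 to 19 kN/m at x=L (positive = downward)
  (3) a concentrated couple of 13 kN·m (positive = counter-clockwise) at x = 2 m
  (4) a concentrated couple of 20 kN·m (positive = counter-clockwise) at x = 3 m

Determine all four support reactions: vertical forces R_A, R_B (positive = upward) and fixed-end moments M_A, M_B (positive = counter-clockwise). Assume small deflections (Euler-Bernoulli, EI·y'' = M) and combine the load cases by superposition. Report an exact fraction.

Load 1 — uniform load w=8 kN/m over full span:
  R_A = wL/2 = 8·6/2 = 24 kN
  M_A = wL²/12 = 8·6²/12 = 24 kN·m
  R_B = wL/2 = 8·6/2 = 24 kN
  M_B = -wL²/12 = -8·6²/12 = -24 kN·m
Load 2 — triangular load w₀=19 kN/m (0→w₀ over full span):
  R_A = 3w₀L/20 = 3·19·6/20 = 171/10 kN
  M_A = w₀L²/30 = 19·6²/30 = 114/5 kN·m
  R_B = 7w₀L/20 = 7·19·6/20 = 399/10 kN
  M_B = -w₀L²/20 = -19·6²/20 = -171/5 kN·m
Load 3 — applied couple M₀=13 kN·m at a=2 m (b=L-a=4):
  R_A = 6M₀ab/L³ = 6·13·2·4/6³ = 26/9 kN
  M_A = M₀b(2a-b)/L² = 13·4·(2·2-4)/6² = 0 kN·m
  R_B = -6M₀ab/L³ = -6·13·2·4/6³ = -26/9 kN
  M_B = M₀a(2b-a)/L² = 13·2·(2·4-2)/6² = 13/3 kN·m
Load 4 — applied couple M₀=20 kN·m at a=3 m (b=L-a=3):
  R_A = 6M₀ab/L³ = 6·20·3·3/6³ = 5 kN
  M_A = M₀b(2a-b)/L² = 20·3·(2·3-3)/6² = 5 kN·m
  R_B = -6M₀ab/L³ = -6·20·3·3/6³ = -5 kN
  M_B = M₀a(2b-a)/L² = 20·3·(2·3-3)/6² = 5 kN·m
Superposition: R_A = 4409/90 kN, M_A = 259/5 kN·m, R_B = 5041/90 kN, M_B = -733/15 kN·m

R_A = 4409/90 kN, M_A = 259/5 kN·m, R_B = 5041/90 kN, M_B = -733/15 kN·m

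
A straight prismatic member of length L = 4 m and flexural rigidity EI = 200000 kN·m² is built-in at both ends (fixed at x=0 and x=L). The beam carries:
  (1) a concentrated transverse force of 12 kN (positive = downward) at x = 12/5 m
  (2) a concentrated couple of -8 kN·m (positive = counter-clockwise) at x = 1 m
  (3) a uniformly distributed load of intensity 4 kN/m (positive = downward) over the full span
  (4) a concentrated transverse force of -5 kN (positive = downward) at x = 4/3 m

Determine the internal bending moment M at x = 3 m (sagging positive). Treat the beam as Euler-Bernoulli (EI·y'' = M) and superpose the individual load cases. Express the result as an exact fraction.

M(3) = 19789/13500 kN·m

Load 1 — point force P=12 kN at a=12/5 m (b=L-a=8/5):
  M_1 = Pa²(a+3b)(L-x)/L³ - Pa²b/L²  [x>a] = 12·(12/5)²·((12/5)+3·(8/5))·(4-3)/4³ - 12·(12/5)²·(8/5)/4² = 108/125 kN·m
Load 2 — applied couple M₀=-8 kN·m at a=1 m (b=L-a=3):
  M_2 = R_Ax - M_A - M₀  [x>a] with R_A=-9/4, M_A=3/2 = (-9/4)·3 - (3/2) - (-8) = -1/4 kN·m
Load 3 — uniform load w=4 kN/m over full span:
  M_3 = wLx/2 - wL²/12 - wx²/2 = 4·4·3/2 - 4·4²/12 - 4·3²/2 = 2/3 kN·m
Load 4 — point force P=-5 kN at a=4/3 m (b=L-a=8/3):
  M_4 = Pa²(a+3b)(L-x)/L³ - Pa²b/L²  [x>a] = (-5)·(4/3)²·((4/3)+3·(8/3))·(4-3)/4³ - (-5)·(4/3)²·(8/3)/4² = 5/27 kN·m
Superposition: M = Σ M_i = 19789/13500 kN·m ≈ 1.465852 kN·m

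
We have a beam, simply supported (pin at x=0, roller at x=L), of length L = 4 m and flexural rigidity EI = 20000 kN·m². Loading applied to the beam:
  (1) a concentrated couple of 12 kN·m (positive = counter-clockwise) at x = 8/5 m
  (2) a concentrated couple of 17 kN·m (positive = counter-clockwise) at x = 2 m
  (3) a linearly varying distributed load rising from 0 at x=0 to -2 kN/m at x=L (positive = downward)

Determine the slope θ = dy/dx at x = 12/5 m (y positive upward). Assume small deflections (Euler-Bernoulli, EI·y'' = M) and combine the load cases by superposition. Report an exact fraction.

Load 1 — applied couple M₀=12 kN·m at a=8/5 m (b=L-a=12/5):
  θ_1 = (M₀x²/(2L)-M₀(x-a)+C₁)/EI  [x>a] with C₁=M₀(3b²-L²)/(6L)=16/25 = (12·(12/5)²/(2·4)-12·((12/5)-(8/5))+(16/25))/20000 = -1/62500 rad
Load 2 — applied couple M₀=17 kN·m at a=2 m (b=L-a=2):
  θ_2 = (M₀x²/(2L)-M₀(x-a)+C₁)/EI  [x>a] with C₁=M₀(3b²-L²)/(6L)=-17/6 = (17·(12/5)²/(2·4)-17·((12/5)-2)+(-17/6))/20000 = 391/3000000 rad
Load 3 — triangular load w₀=-2 kN/m (0→w₀ over full span):
  θ_3 = -w₀(7L⁴-30L²x²+15x⁴)/(360LEI) = -(-2)·(7·4⁴-30·4²·(12/5)²+15·(12/5)⁴)/(360·4·20000) = -116/3515625 rad
Superposition: θ = Σ θ_i = 18301/225000000 rad ≈ 0.000081 rad

θ(12/5) = 18301/225000000 rad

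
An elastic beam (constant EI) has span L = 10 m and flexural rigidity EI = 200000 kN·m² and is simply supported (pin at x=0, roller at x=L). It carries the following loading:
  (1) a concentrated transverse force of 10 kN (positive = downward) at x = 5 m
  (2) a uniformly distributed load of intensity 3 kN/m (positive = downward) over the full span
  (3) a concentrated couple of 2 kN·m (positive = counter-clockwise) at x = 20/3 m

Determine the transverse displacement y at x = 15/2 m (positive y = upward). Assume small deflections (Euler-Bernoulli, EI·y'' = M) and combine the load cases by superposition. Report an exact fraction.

Load 1 — point force P=10 kN at a=5 m (b=L-a=5):
  y_1 = -Pa(L-x)(2Lx-a²-x²)/(6LEI)  [x>a] = -10·5·(10-(15/2))·(2·10·(15/2)-5²-(15/2)²)/(6·10·200000) = -11/15360 m
Load 2 — uniform load w=3 kN/m over full span:
  y_2 = -wx(L³-2Lx²+x³)/(24EI) = -3·(15/2)·(10³-2·10·(15/2)²+(15/2)³)/(24·200000) = -57/40960 m
Load 3 — applied couple M₀=2 kN·m at a=20/3 m (b=L-a=10/3):
  y_3 = (M₀x³/(6L)-M₀(x-a)²/2+C₁x)/EI  [x>a] with C₁=M₀(3b²-L²)/(6L)=-20/9 = (2·(15/2)³/(6·10)-2·((15/2)-(20/3))²/2+(-20/9)·(15/2))/200000 = -19/1152000 m
Superposition: y = Σ y_i = -19577/9216000 m ≈ -0.002124 m

y(15/2) = -19577/9216000 m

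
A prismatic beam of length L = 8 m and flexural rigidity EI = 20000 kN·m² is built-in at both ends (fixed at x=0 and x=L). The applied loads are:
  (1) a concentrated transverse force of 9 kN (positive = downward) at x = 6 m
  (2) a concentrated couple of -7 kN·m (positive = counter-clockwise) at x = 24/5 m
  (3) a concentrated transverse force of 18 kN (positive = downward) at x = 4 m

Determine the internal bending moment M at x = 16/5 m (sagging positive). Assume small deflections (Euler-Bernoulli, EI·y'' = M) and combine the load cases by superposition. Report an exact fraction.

M(16/5) = 10133/1000 kN·m

Load 1 — point force P=9 kN at a=6 m (b=L-a=2):
  M_1 = Pb²(3a+b)x/L³ - Pab²/L²  [x≤a] = 9·2²·(3·6+2)·(16/5)/8³ - 9·6·2²/8² = 9/8 kN·m
Load 2 — applied couple M₀=-7 kN·m at a=24/5 m (b=L-a=16/5):
  M_2 = R_Ax - M_A  [x≤a] with R_A=-63/50, M_A=-56/25 = (-63/50)·(16/5) - (-56/25) = -224/125 kN·m
Load 3 — point force P=18 kN at a=4 m (b=L-a=4):
  M_3 = Pb²(3a+b)x/L³ - Pab²/L²  [x≤a] = 18·4²·(3·4+4)·(16/5)/8³ - 18·4·4²/8² = 54/5 kN·m
Superposition: M = Σ M_i = 10133/1000 kN·m ≈ 10.133000 kN·m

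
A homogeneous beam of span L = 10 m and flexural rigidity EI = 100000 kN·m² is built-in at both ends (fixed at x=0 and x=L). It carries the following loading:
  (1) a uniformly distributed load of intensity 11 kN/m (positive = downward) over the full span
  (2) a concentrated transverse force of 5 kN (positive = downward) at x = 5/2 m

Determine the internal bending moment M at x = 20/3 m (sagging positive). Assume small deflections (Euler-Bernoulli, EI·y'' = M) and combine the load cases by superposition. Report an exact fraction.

M(20/3) = 8875/288 kN·m

Load 1 — uniform load w=11 kN/m over full span:
  M_1 = wLx/2 - wL²/12 - wx²/2 = 11·10·(20/3)/2 - 11·10²/12 - 11·(20/3)²/2 = 275/9 kN·m
Load 2 — point force P=5 kN at a=5/2 m (b=L-a=15/2):
  M_2 = Pa²(a+3b)(L-x)/L³ - Pa²b/L²  [x>a] = 5·(5/2)²·((5/2)+3·(15/2))·(10-(20/3))/10³ - 5·(5/2)²·(15/2)/10² = 25/96 kN·m
Superposition: M = Σ M_i = 8875/288 kN·m ≈ 30.815972 kN·m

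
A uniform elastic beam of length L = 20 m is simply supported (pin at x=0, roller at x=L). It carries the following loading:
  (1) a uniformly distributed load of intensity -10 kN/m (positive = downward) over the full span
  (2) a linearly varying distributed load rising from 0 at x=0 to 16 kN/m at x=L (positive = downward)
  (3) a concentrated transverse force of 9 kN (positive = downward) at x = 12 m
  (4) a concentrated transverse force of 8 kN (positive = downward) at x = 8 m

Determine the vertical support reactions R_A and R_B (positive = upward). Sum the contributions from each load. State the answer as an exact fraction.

R_A = -574/15 kN, R_B = 229/15 kN

Load 1 — uniform load w=-10 kN/m over full span:
  R_A = wL/2 = (-10)·20/2 = -100 kN
  R_B = wL/2 = (-10)·20/2 = -100 kN
Load 2 — triangular load w₀=16 kN/m (0→w₀ over full span):
  R_A = w₀L/6 = 16·20/6 = 160/3 kN
  R_B = w₀L/3 = 16·20/3 = 320/3 kN
Load 3 — point force P=9 kN at a=12 m (b=L-a=8):
  R_A = Pb/L = 9·8/20 = 18/5 kN
  R_B = Pa/L = 9·12/20 = 27/5 kN
Load 4 — point force P=8 kN at a=8 m (b=L-a=12):
  R_A = Pb/L = 8·12/20 = 24/5 kN
  R_B = Pa/L = 8·8/20 = 16/5 kN
Superposition: R_A = -574/15 kN, R_B = 229/15 kN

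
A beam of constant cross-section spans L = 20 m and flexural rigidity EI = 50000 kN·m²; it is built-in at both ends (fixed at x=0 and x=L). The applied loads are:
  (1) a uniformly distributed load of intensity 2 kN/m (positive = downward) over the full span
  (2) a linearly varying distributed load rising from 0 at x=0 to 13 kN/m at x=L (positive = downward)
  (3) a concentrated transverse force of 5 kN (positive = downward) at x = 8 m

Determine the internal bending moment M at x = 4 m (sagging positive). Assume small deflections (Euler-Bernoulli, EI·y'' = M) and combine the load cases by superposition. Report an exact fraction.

Load 1 — uniform load w=2 kN/m over full span:
  M_1 = wLx/2 - wL²/12 - wx²/2 = 2·20·4/2 - 2·20²/12 - 2·4²/2 = -8/3 kN·m
Load 2 — triangular load w₀=13 kN/m (0→w₀ over full span):
  M_2 = 3w₀Lx/20 - w₀L²/30 - w₀x³/(6L) = 3·13·20·4/20 - 13·20²/30 - 13·4³/(6·20) = -364/15 kN·m
Load 3 — point force P=5 kN at a=8 m (b=L-a=12):
  M_3 = Pb²(3a+b)x/L³ - Pab²/L²  [x≤a] = 5·12²·(3·8+12)·4/20³ - 5·8·12²/20² = -36/25 kN·m
Superposition: M = Σ M_i = -2128/75 kN·m ≈ -28.373333 kN·m

M(4) = -2128/75 kN·m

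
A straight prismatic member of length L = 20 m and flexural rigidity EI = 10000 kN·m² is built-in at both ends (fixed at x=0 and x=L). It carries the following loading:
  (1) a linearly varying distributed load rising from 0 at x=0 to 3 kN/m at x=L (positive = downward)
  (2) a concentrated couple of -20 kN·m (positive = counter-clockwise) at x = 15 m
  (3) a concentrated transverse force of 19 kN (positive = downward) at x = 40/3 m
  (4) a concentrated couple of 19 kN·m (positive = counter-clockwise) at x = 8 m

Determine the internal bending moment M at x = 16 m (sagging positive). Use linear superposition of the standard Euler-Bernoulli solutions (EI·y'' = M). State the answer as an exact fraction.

M(16) = 5229/500 kN·m

Load 1 — triangular load w₀=3 kN/m (0→w₀ over full span):
  M_1 = 3w₀Lx/20 - w₀L²/30 - w₀x³/(6L) = 3·3·20·16/20 - 3·20²/30 - 3·16³/(6·20) = 8/5 kN·m
Load 2 — applied couple M₀=-20 kN·m at a=15 m (b=L-a=5):
  M_2 = R_Ax - M_A - M₀  [x>a] with R_A=-9/8, M_A=-25/4 = (-9/8)·16 - (-25/4) - (-20) = 33/4 kN·m
Load 3 — point force P=19 kN at a=40/3 m (b=L-a=20/3):
  M_3 = Pa²(a+3b)(L-x)/L³ - Pa²b/L²  [x>a] = 19·(40/3)²·((40/3)+3·(20/3))·(20-16)/20³ - 19·(40/3)²·(20/3)/20² = 0 kN·m
Load 4 — applied couple M₀=19 kN·m at a=8 m (b=L-a=12):
  M_4 = R_Ax - M_A - M₀  [x>a] with R_A=171/125, M_A=57/25 = (171/125)·16 - (57/25) - 19 = 76/125 kN·m
Superposition: M = Σ M_i = 5229/500 kN·m ≈ 10.458000 kN·m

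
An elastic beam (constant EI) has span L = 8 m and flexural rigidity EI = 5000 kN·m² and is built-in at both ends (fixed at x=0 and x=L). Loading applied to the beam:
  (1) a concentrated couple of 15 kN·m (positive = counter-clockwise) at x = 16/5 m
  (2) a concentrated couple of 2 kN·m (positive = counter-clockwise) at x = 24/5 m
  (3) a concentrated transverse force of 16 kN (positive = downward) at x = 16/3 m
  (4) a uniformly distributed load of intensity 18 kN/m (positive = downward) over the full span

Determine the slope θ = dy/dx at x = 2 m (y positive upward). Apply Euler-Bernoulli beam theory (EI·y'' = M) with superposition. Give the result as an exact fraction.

θ(2) = -6107/375000 rad

Load 1 — applied couple M₀=15 kN·m at a=16/5 m (b=L-a=24/5):
  θ_1 = (R_Ax²/2 - M_Ax)/EI  [x≤a] with R_A=27/10, M_A=9/5 = ((27/10)·2²/2 - (9/5)·2)/5000 = 9/25000 rad
Load 2 — applied couple M₀=2 kN·m at a=24/5 m (b=L-a=16/5):
  θ_2 = (R_Ax²/2 - M_Ax)/EI  [x≤a] with R_A=9/25, M_A=16/25 = ((9/25)·2²/2 - (16/25)·2)/5000 = -7/62500 rad
Load 3 — point force P=16 kN at a=16/3 m (b=L-a=8/3):
  θ_3 = -Pb²x(2aL-(3a+b)x)/(2L³EI)  [x≤a] = -16·(8/3)²·2·(2·(16/3)·8-(3·(16/3)+(8/3))·2)/(2·8³·5000) = -4/1875 rad
Load 4 — uniform load w=18 kN/m over full span:
  θ_4 = -wx(L-x)(L-2x)/(12EI) = -18·2·(8-2)·(8-2·2)/(12·5000) = -9/625 rad
Superposition: θ = Σ θ_i = -6107/375000 rad ≈ -0.016285 rad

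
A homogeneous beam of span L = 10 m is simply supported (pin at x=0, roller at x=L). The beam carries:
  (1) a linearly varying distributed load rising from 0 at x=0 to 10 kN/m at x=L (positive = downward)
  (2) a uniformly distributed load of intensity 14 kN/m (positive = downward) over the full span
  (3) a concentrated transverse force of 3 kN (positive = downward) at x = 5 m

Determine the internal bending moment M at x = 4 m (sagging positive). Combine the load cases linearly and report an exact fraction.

M(4) = 230 kN·m

Load 1 — triangular load w₀=10 kN/m (0→w₀ over full span):
  M_1 = w₀Lx/6 - w₀x³/(6L) = 10·10·4/6 - 10·4³/(6·10) = 56 kN·m
Load 2 — uniform load w=14 kN/m over full span:
  M_2 = wx(L-x)/2 = 14·4·(10-4)/2 = 168 kN·m
Load 3 — point force P=3 kN at a=5 m (b=L-a=5):
  M_3 = Pbx/L  [x≤a] = 3·5·4/10 = 6 kN·m
Superposition: M = Σ M_i = 230 kN·m ≈ 230.000000 kN·m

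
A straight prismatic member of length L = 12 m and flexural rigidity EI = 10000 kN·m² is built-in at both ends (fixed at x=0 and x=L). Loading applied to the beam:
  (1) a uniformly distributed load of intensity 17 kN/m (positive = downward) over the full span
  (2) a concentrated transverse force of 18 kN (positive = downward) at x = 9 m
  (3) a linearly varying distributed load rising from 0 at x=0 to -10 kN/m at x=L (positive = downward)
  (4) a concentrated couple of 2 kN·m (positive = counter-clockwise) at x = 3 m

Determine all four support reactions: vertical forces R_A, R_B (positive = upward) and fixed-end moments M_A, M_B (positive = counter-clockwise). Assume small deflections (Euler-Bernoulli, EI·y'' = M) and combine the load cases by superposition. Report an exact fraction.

R_A = 87 kN, M_A = 663/4 kN·m, R_B = 75 kN, M_B = -647/4 kN·m

Load 1 — uniform load w=17 kN/m over full span:
  R_A = wL/2 = 17·12/2 = 102 kN
  M_A = wL²/12 = 17·12²/12 = 204 kN·m
  R_B = wL/2 = 17·12/2 = 102 kN
  M_B = -wL²/12 = -17·12²/12 = -204 kN·m
Load 2 — point force P=18 kN at a=9 m (b=L-a=3):
  R_A = Pb²(3a+b)/L³ = 18·3²·(3·9+3)/12³ = 45/16 kN
  M_A = Pab²/L² = 18·9·3²/12² = 81/8 kN·m
  R_B = Pa²(a+3b)/L³ = 18·9²·(9+3·3)/12³ = 243/16 kN
  M_B = -Pa²b/L² = -18·9²·3/12² = -243/8 kN·m
Load 3 — triangular load w₀=-10 kN/m (0→w₀ over full span):
  R_A = 3w₀L/20 = 3·(-10)·12/20 = -18 kN
  M_A = w₀L²/30 = (-10)·12²/30 = -48 kN·m
  R_B = 7w₀L/20 = 7·(-10)·12/20 = -42 kN
  M_B = -w₀L²/20 = -(-10)·12²/20 = 72 kN·m
Load 4 — applied couple M₀=2 kN·m at a=3 m (b=L-a=9):
  R_A = 6M₀ab/L³ = 6·2·3·9/12³ = 3/16 kN
  M_A = M₀b(2a-b)/L² = 2·9·(2·3-9)/12² = -3/8 kN·m
  R_B = -6M₀ab/L³ = -6·2·3·9/12³ = -3/16 kN
  M_B = M₀a(2b-a)/L² = 2·3·(2·9-3)/12² = 5/8 kN·m
Superposition: R_A = 87 kN, M_A = 663/4 kN·m, R_B = 75 kN, M_B = -647/4 kN·m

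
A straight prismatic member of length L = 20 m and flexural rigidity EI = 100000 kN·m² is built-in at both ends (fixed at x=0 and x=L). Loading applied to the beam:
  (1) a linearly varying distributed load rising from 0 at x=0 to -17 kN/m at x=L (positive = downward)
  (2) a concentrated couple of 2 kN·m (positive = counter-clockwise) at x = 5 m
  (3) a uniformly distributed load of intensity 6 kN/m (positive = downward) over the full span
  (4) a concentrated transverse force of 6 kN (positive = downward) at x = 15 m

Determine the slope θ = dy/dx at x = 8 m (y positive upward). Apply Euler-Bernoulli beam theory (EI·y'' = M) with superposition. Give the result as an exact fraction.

Load 1 — triangular load w₀=-17 kN/m (0→w₀ over full span):
  θ_1 = -w₀(2x(L-x)(L-2x)(x+2L)+x²(L-x)²)/(120LEI) = -(-17)·(2·8·(20-8)·(20-2·8)·(8+2·20)+8²·(20-8)²)/(120·20·100000) = 51/15625 rad
Load 2 — applied couple M₀=2 kN·m at a=5 m (b=L-a=15):
  θ_2 = (R_Ax²/2 - M_Ax - M₀(x-a))/EI  [x>a] with R_A=9/80, M_A=-3/8 = ((9/80)·8²/2 - (-3/8)·8 - 2·(8-5))/100000 = 3/500000 rad
Load 3 — uniform load w=6 kN/m over full span:
  θ_3 = -wx(L-x)(L-2x)/(12EI) = -6·8·(20-8)·(20-2·8)/(12·100000) = -6/3125 rad
Load 4 — point force P=6 kN at a=15 m (b=L-a=5):
  θ_4 = -Pb²x(2aL-(3a+b)x)/(2L³EI)  [x≤a] = -6·5²·8·(2·15·20-(3·15+5)·8)/(2·20³·100000) = -3/20000 rad
Superposition: θ = Σ θ_i = 3/2500 rad ≈ 0.001200 rad

θ(8) = 3/2500 rad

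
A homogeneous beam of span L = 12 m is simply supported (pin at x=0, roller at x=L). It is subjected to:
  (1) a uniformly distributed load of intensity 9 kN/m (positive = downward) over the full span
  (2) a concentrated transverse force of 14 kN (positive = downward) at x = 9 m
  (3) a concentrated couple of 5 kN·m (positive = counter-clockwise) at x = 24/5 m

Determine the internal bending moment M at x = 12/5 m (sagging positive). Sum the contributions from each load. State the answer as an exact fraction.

M(12/5) = 2827/25 kN·m

Load 1 — uniform load w=9 kN/m over full span:
  M_1 = wx(L-x)/2 = 9·(12/5)·(12-(12/5))/2 = 2592/25 kN·m
Load 2 — point force P=14 kN at a=9 m (b=L-a=3):
  M_2 = Pbx/L  [x≤a] = 14·3·(12/5)/12 = 42/5 kN·m
Load 3 — applied couple M₀=5 kN·m at a=24/5 m (b=L-a=36/5):
  M_3 = M₀x/L  [x≤a] = 5·(12/5)/12 = 1 kN·m
Superposition: M = Σ M_i = 2827/25 kN·m ≈ 113.080000 kN·m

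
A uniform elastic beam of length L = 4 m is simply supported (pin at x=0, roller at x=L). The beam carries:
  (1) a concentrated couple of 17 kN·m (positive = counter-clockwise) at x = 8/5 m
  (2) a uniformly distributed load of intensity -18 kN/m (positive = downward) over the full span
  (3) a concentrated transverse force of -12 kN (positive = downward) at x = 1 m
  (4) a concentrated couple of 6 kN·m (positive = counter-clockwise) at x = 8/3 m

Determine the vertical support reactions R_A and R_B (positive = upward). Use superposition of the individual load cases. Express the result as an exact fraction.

Load 1 — applied couple M₀=17 kN·m at a=8/5 m (b=L-a=12/5):
  R_A = M₀/L = 17/4 kN
  R_B = -M₀/L = -17/4 kN
Load 2 — uniform load w=-18 kN/m over full span:
  R_A = wL/2 = (-18)·4/2 = -36 kN
  R_B = wL/2 = (-18)·4/2 = -36 kN
Load 3 — point force P=-12 kN at a=1 m (b=L-a=3):
  R_A = Pb/L = (-12)·3/4 = -9 kN
  R_B = Pa/L = (-12)·1/4 = -3 kN
Load 4 — applied couple M₀=6 kN·m at a=8/3 m (b=L-a=4/3):
  R_A = M₀/L = 6/4 = 3/2 kN
  R_B = -M₀/L = -6/4 = -3/2 kN
Superposition: R_A = -157/4 kN, R_B = -179/4 kN

R_A = -157/4 kN, R_B = -179/4 kN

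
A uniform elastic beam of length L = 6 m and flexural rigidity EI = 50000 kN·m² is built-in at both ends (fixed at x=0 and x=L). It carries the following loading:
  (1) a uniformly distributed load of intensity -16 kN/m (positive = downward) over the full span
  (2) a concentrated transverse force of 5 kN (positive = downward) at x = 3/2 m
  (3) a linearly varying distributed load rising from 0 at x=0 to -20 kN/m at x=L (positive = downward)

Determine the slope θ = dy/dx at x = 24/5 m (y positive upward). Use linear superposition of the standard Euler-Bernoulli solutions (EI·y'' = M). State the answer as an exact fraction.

θ(24/5) = -8991/10000000 rad

Load 1 — uniform load w=-16 kN/m over full span:
  θ_1 = -wx(L-x)(L-2x)/(12EI) = -(-16)·(24/5)·(6-(24/5))·(6-2·(24/5))/(12·50000) = -216/390625 rad
Load 2 — point force P=5 kN at a=3/2 m (b=L-a=9/2):
  θ_2 = Pa²(L-x)(2bL-(3b+a)(L-x))/(2L³EI)  [x>a] = 5·(3/2)²·(6-(24/5))·(2·(9/2)·6-(3·(9/2)+(3/2))·(6-(24/5)))/(2·6³·50000) = 9/400000 rad
Load 3 — triangular load w₀=-20 kN/m (0→w₀ over full span):
  θ_3 = -w₀(2x(L-x)(L-2x)(x+2L)+x²(L-x)²)/(120LEI) = -(-20)·(2·(24/5)·(6-(24/5))·(6-2·(24/5))·((24/5)+2·6)+(24/5)²·(6-(24/5))²)/(120·6·50000) = -144/390625 rad
Superposition: θ = Σ θ_i = -8991/10000000 rad ≈ -0.000899 rad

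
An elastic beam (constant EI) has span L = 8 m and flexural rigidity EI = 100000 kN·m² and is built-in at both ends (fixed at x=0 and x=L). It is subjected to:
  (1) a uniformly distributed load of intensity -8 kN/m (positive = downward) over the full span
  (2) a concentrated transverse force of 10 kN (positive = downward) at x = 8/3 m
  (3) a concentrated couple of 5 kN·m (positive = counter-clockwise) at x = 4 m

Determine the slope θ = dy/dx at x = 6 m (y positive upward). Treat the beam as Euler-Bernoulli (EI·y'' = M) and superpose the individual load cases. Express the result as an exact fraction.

θ(6) = -623/2400000 rad

Load 1 — uniform load w=-8 kN/m over full span:
  θ_1 = -wx(L-x)(L-2x)/(12EI) = -(-8)·6·(8-6)·(8-2·6)/(12·100000) = -1/3125 rad
Load 2 — point force P=10 kN at a=8/3 m (b=L-a=16/3):
  θ_2 = Pa²(L-x)(2bL-(3b+a)(L-x))/(2L³EI)  [x>a] = 10·(8/3)²·(8-6)·(2·(16/3)·8-(3·(16/3)+(8/3))·(8-6))/(2·8³·100000) = 1/15000 rad
Load 3 — applied couple M₀=5 kN·m at a=4 m (b=L-a=4):
  θ_3 = (R_Ax²/2 - M_Ax - M₀(x-a))/EI  [x>a] with R_A=15/16, M_A=5/4 = ((15/16)·6²/2 - (5/4)·6 - 5·(6-4))/100000 = -1/160000 rad
Superposition: θ = Σ θ_i = -623/2400000 rad ≈ -0.000260 rad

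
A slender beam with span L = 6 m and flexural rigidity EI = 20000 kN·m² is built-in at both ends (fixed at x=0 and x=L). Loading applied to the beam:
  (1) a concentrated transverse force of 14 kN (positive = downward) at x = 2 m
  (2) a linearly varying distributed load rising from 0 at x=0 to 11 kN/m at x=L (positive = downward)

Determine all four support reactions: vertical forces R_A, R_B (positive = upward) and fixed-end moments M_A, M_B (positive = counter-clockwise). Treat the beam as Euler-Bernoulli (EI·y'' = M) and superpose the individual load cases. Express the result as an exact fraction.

Load 1 — point force P=14 kN at a=2 m (b=L-a=4):
  R_A = Pb²(3a+b)/L³ = 14·4²·(3·2+4)/6³ = 280/27 kN
  M_A = Pab²/L² = 14·2·4²/6² = 112/9 kN·m
  R_B = Pa²(a+3b)/L³ = 14·2²·(2+3·4)/6³ = 98/27 kN
  M_B = -Pa²b/L² = -14·2²·4/6² = -56/9 kN·m
Load 2 — triangular load w₀=11 kN/m (0→w₀ over full span):
  R_A = 3w₀L/20 = 3·11·6/20 = 99/10 kN
  M_A = w₀L²/30 = 11·6²/30 = 66/5 kN·m
  R_B = 7w₀L/20 = 7·11·6/20 = 231/10 kN
  M_B = -w₀L²/20 = -11·6²/20 = -99/5 kN·m
Superposition: R_A = 5473/270 kN, M_A = 1154/45 kN·m, R_B = 7217/270 kN, M_B = -1171/45 kN·m

R_A = 5473/270 kN, M_A = 1154/45 kN·m, R_B = 7217/270 kN, M_B = -1171/45 kN·m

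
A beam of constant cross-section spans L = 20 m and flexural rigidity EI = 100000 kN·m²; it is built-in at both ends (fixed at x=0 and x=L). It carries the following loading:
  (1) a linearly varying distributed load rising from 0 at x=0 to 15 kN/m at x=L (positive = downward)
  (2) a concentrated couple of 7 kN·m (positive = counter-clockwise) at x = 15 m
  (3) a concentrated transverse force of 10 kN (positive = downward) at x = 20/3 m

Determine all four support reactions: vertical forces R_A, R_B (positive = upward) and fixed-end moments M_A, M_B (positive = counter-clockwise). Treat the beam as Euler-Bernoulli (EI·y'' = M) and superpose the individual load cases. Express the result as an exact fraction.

Load 1 — triangular load w₀=15 kN/m (0→w₀ over full span):
  R_A = 3w₀L/20 = 3·15·20/20 = 45 kN
  M_A = w₀L²/30 = 15·20²/30 = 200 kN·m
  R_B = 7w₀L/20 = 7·15·20/20 = 105 kN
  M_B = -w₀L²/20 = -15·20²/20 = -300 kN·m
Load 2 — applied couple M₀=7 kN·m at a=15 m (b=L-a=5):
  R_A = 6M₀ab/L³ = 6·7·15·5/20³ = 63/160 kN
  M_A = M₀b(2a-b)/L² = 7·5·(2·15-5)/20² = 35/16 kN·m
  R_B = -6M₀ab/L³ = -6·7·15·5/20³ = -63/160 kN
  M_B = M₀a(2b-a)/L² = 7·15·(2·5-15)/20² = -21/16 kN·m
Load 3 — point force P=10 kN at a=20/3 m (b=L-a=40/3):
  R_A = Pb²(3a+b)/L³ = 10·(40/3)²·(3·(20/3)+(40/3))/20³ = 200/27 kN
  M_A = Pab²/L² = 10·(20/3)·(40/3)²/20² = 800/27 kN·m
  R_B = Pa²(a+3b)/L³ = 10·(20/3)²·((20/3)+3·(40/3))/20³ = 70/27 kN
  M_B = -Pa²b/L² = -10·(20/3)²·(40/3)/20² = -400/27 kN·m
Superposition: R_A = 228101/4320 kN, M_A = 100145/432 kN·m, R_B = 463099/4320 kN, M_B = -136567/432 kN·m

R_A = 228101/4320 kN, M_A = 100145/432 kN·m, R_B = 463099/4320 kN, M_B = -136567/432 kN·m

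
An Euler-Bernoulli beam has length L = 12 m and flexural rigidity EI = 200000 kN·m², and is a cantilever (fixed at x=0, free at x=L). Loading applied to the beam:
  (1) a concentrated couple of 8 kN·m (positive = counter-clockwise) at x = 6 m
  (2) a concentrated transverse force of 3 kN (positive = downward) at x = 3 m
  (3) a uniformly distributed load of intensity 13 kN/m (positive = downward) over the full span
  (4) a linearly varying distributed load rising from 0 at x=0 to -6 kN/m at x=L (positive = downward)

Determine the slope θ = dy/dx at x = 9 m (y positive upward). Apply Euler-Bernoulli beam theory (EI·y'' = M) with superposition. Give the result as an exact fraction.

Load 1 — applied couple M₀=8 kN·m at a=6 m (b=L-a=6):
  θ_1 = M₀a/EI  [x>a] = 8·6/200000 = 3/12500 rad
Load 2 — point force P=3 kN at a=3 m (b=L-a=9):
  θ_2 = -Pa²/(2EI)  [x>a] = -3·3²/(2·200000) = -27/400000 rad
Load 3 — uniform load w=13 kN/m over full span:
  θ_3 = -wx(x²-3Lx+3L²)/(6EI) = -13·9·(9²-3·12·9+3·12²)/(6·200000) = -7371/400000 rad
Load 4 — triangular load w₀=-6 kN/m (0→w₀ over full span):
  θ_4 = (w₀Lx²/4-w₀L²x/3-w₀x⁴/(24L))/EI = ((-6)·12·9²/4-(-6)·12²·9/3-(-6)·9⁴/(24·12))/200000 = 20331/3200000 rad
Superposition: θ = Σ θ_i = -7617/640000 rad ≈ -0.011902 rad

θ(9) = -7617/640000 rad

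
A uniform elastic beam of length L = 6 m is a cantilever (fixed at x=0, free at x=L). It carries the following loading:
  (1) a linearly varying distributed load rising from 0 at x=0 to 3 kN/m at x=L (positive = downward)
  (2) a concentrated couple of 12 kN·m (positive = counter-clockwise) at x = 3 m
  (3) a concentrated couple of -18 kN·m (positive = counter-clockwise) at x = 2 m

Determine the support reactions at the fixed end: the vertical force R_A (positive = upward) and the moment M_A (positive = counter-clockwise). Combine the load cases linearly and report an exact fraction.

Load 1 — triangular load w₀=3 kN/m (0→w₀ over full span):
  R_A = w₀L/2 = 3·6/2 = 9 kN
  M_A = w₀L²/3 = 3·6²/3 = 36 kN·m
Load 2 — applied couple M₀=12 kN·m at a=3 m (b=L-a=3):
  R_A = 0 kN
  M_A = -M₀ = -12 kN·m
Load 3 — applied couple M₀=-18 kN·m at a=2 m (b=L-a=4):
  R_A = 0 kN
  M_A = -M₀ = -(-18) = 18 kN·m
Superposition: R_A = 9 kN, M_A = 42 kN·m

R_A = 9 kN, M_A = 42 kN·m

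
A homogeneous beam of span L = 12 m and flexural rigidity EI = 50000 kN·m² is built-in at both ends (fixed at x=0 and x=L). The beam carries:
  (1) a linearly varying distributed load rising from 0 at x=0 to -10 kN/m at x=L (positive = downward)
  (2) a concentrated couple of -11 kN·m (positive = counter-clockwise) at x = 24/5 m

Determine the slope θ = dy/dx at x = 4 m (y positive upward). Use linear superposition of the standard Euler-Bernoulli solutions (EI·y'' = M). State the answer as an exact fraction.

θ(4) = 2903/2812500 rad

Load 1 — triangular load w₀=-10 kN/m (0→w₀ over full span):
  θ_1 = -w₀(2x(L-x)(L-2x)(x+2L)+x²(L-x)²)/(120LEI) = -(-10)·(2·4·(12-4)·(12-2·4)·(4+2·12)+4²·(12-4)²)/(120·12·50000) = 32/28125 rad
Load 2 — applied couple M₀=-11 kN·m at a=24/5 m (b=L-a=36/5):
  θ_2 = (R_Ax²/2 - M_Ax)/EI  [x≤a] with R_A=-33/25, M_A=-33/25 = ((-33/25)·4²/2 - (-33/25)·4)/50000 = -33/312500 rad
Superposition: θ = Σ θ_i = 2903/2812500 rad ≈ 0.001032 rad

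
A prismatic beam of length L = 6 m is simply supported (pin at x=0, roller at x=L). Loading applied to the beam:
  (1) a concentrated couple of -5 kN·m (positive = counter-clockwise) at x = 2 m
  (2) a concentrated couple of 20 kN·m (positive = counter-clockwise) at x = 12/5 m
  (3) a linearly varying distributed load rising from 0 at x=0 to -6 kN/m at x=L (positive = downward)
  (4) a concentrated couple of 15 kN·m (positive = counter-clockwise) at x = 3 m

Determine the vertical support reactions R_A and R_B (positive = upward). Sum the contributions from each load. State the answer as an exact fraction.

Load 1 — applied couple M₀=-5 kN·m at a=2 m (b=L-a=4):
  R_A = M₀/L = (-5)/6 = -5/6 kN
  R_B = -M₀/L = -(-5)/6 = 5/6 kN
Load 2 — applied couple M₀=20 kN·m at a=12/5 m (b=L-a=18/5):
  R_A = M₀/L = 20/6 = 10/3 kN
  R_B = -M₀/L = -20/6 = -10/3 kN
Load 3 — triangular load w₀=-6 kN/m (0→w₀ over full span):
  R_A = w₀L/6 = (-6)·6/6 = -6 kN
  R_B = w₀L/3 = (-6)·6/3 = -12 kN
Load 4 — applied couple M₀=15 kN·m at a=3 m (b=L-a=3):
  R_A = M₀/L = 15/6 = 5/2 kN
  R_B = -M₀/L = -15/6 = -5/2 kN
Superposition: R_A = -1 kN, R_B = -17 kN

R_A = -1 kN, R_B = -17 kN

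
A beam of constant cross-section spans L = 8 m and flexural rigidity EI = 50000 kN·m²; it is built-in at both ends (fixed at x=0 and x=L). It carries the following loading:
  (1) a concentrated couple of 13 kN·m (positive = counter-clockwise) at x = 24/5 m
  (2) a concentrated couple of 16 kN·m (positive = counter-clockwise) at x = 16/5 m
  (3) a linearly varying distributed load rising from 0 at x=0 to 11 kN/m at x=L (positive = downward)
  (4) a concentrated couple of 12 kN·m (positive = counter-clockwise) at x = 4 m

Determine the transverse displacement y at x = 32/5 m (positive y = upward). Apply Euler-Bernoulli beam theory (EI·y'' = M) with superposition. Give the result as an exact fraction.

Load 1 — applied couple M₀=13 kN·m at a=24/5 m (b=L-a=16/5):
  y_1 = (R_Ax³/6 - M_Ax²/2 - M₀(x-a)²/2)/EI  [x>a] with R_A=117/50, M_A=104/25 = ((117/50)·(32/5)³/6 - (104/25)·(32/5)²/2 - 13·((32/5)-(24/5))²/2)/50000 = 78/9765625 m
Load 2 — applied couple M₀=16 kN·m at a=16/5 m (b=L-a=24/5):
  y_2 = (R_Ax³/6 - M_Ax²/2 - M₀(x-a)²/2)/EI  [x>a] with R_A=72/25, M_A=48/25 = ((72/25)·(32/5)³/6 - (48/25)·(32/5)²/2 - 16·((32/5)-(16/5))²/2)/50000 = 896/9765625 m
Load 3 — triangular load w₀=11 kN/m (0→w₀ over full span):
  y_3 = -w₀x²(L-x)²(x+2L)/(120LEI) = -11·(32/5)²·(8-(32/5))²·((32/5)+2·8)/(120·8·50000) = -78848/146484375 m
Load 4 — applied couple M₀=12 kN·m at a=4 m (b=L-a=4):
  y_4 = (R_Ax³/6 - M_Ax²/2 - M₀(x-a)²/2)/EI  [x>a] with R_A=9/4, M_A=3 = ((9/4)·(32/5)³/6 - 3·(32/5)²/2 - 12·((32/5)-4)²/2)/50000 = 18/390625 m
Superposition: y = Σ y_i = -57488/146484375 m ≈ -0.000392 m

y(32/5) = -57488/146484375 m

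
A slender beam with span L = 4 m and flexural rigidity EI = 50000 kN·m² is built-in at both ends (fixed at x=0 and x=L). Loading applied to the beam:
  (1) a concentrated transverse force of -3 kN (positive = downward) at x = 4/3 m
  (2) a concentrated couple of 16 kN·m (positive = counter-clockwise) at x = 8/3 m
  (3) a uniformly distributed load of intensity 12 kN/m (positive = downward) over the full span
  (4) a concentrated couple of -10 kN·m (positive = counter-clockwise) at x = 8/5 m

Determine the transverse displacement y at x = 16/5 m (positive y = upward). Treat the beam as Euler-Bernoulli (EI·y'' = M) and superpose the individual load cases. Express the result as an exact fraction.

Load 1 — point force P=-3 kN at a=4/3 m (b=L-a=8/3):
  y_1 = -Pa²(L-x)²(3bL-(3b+a)(L-x))/(6L³EI)  [x>a] = -(-3)·(4/3)²·(4-(16/5))²·(3·(8/3)·4-(3·(8/3)+(4/3))·(4-(16/5)))/(6·4³·50000) = 46/10546875 m
Load 2 — applied couple M₀=16 kN·m at a=8/3 m (b=L-a=4/3):
  y_2 = (R_Ax³/6 - M_Ax²/2 - M₀(x-a)²/2)/EI  [x>a] with R_A=16/3, M_A=16/3 = ((16/3)·(16/5)³/6 - (16/3)·(16/5)²/2 - 16·((16/5)-(8/3))²/2)/50000 = -32/3515625 m
Load 3 — uniform load w=12 kN/m over full span:
  y_3 = -wx²(L-x)²/(24EI) = -12·(16/5)²·(4-(16/5))²/(24·50000) = -128/1953125 m
Load 4 — applied couple M₀=-10 kN·m at a=8/5 m (b=L-a=12/5):
  y_4 = (R_Ax³/6 - M_Ax²/2 - M₀(x-a)²/2)/EI  [x>a] with R_A=-18/5, M_A=-6/5 = ((-18/5)·(16/5)³/6 - (-6/5)·(16/5)²/2 - (-10)·((16/5)-(8/5))²/2)/50000 = -28/1953125 m
Superposition: y = Σ y_i = -4462/52734375 m ≈ -0.000085 m

y(16/5) = -4462/52734375 m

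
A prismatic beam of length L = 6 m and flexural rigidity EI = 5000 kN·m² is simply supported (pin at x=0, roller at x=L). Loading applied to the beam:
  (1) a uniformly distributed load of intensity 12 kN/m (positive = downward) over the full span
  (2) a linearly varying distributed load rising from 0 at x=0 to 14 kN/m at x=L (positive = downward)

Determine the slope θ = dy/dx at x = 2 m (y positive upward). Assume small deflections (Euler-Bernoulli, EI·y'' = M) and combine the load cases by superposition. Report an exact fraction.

Load 1 — uniform load w=12 kN/m over full span:
  θ_1 = -w(L³-6Lx²+4x³)/(24EI) = -12·(6³-6·6·2²+4·2³)/(24·5000) = -13/1250 rad
Load 2 — triangular load w₀=14 kN/m (0→w₀ over full span):
  θ_2 = -w₀(7L⁴-30L²x²+15x⁴)/(360LEI) = -14·(7·6⁴-30·6²·2²+15·2⁴)/(360·6·5000) = -182/28125 rad
Superposition: θ = Σ θ_i = -949/56250 rad ≈ -0.016871 rad

θ(2) = -949/56250 rad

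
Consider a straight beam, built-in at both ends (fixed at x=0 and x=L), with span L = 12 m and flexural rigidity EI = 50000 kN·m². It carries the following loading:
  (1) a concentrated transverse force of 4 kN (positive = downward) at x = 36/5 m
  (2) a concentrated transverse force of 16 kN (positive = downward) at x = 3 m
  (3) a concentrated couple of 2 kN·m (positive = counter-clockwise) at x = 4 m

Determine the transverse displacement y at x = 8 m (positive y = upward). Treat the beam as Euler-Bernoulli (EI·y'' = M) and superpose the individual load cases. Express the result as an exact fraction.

y(8) = -29539/21093750 m

Load 1 — point force P=4 kN at a=36/5 m (b=L-a=24/5):
  y_1 = -Pa²(L-x)²(3bL-(3b+a)(L-x))/(6L³EI)  [x>a] = -4·(36/5)²·(12-8)²·(3·(24/5)·12-(3·(24/5)+(36/5))·(12-8))/(6·12³·50000) = -216/390625 m
Load 2 — point force P=16 kN at a=3 m (b=L-a=9):
  y_2 = -Pa²(L-x)²(3bL-(3b+a)(L-x))/(6L³EI)  [x>a] = -16·3²·(12-8)²·(3·9·12-(3·9+3)·(12-8))/(6·12³·50000) = -17/18750 m
Load 3 — applied couple M₀=2 kN·m at a=4 m (b=L-a=8):
  y_3 = (R_Ax³/6 - M_Ax²/2 - M₀(x-a)²/2)/EI  [x>a] with R_A=2/9, M_A=0 = ((2/9)·8³/6 - 0·8²/2 - 2·(8-4)²/2)/50000 = 1/16875 m
Superposition: y = Σ y_i = -29539/21093750 m ≈ -0.001400 m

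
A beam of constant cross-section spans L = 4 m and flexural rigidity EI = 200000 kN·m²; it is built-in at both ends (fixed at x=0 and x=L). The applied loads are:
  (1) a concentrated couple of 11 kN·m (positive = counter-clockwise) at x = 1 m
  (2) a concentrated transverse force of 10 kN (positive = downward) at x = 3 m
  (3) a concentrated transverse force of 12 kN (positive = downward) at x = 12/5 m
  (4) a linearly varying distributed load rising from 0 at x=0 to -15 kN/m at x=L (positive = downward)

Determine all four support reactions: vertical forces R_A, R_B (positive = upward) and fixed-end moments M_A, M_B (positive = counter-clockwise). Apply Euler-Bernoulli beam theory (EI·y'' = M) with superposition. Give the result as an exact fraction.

Load 1 — applied couple M₀=11 kN·m at a=1 m (b=L-a=3):
  R_A = 6M₀ab/L³ = 6·11·1·3/4³ = 99/32 kN
  M_A = M₀b(2a-b)/L² = 11·3·(2·1-3)/4² = -33/16 kN·m
  R_B = -6M₀ab/L³ = -6·11·1·3/4³ = -99/32 kN
  M_B = M₀a(2b-a)/L² = 11·1·(2·3-1)/4² = 55/16 kN·m
Load 2 — point force P=10 kN at a=3 m (b=L-a=1):
  R_A = Pb²(3a+b)/L³ = 10·1²·(3·3+1)/4³ = 25/16 kN
  M_A = Pab²/L² = 10·3·1²/4² = 15/8 kN·m
  R_B = Pa²(a+3b)/L³ = 10·3²·(3+3·1)/4³ = 135/16 kN
  M_B = -Pa²b/L² = -10·3²·1/4² = -45/8 kN·m
Load 3 — point force P=12 kN at a=12/5 m (b=L-a=8/5):
  R_A = Pb²(3a+b)/L³ = 12·(8/5)²·(3·(12/5)+(8/5))/4³ = 528/125 kN
  M_A = Pab²/L² = 12·(12/5)·(8/5)²/4² = 576/125 kN·m
  R_B = Pa²(a+3b)/L³ = 12·(12/5)²·((12/5)+3·(8/5))/4³ = 972/125 kN
  M_B = -Pa²b/L² = -12·(12/5)²·(8/5)/4² = -864/125 kN·m
Load 4 — triangular load w₀=-15 kN/m (0→w₀ over full span):
  R_A = 3w₀L/20 = 3·(-15)·4/20 = -9 kN
  M_A = w₀L²/30 = (-15)·4²/30 = -8 kN·m
  R_B = 7w₀L/20 = 7·(-15)·4/20 = -21 kN
  M_B = -w₀L²/20 = -(-15)·4²/20 = 12 kN·m
Superposition: R_A = -479/4000 kN, M_A = -7159/2000 kN·m, R_B = -31521/4000 kN, M_B = 5801/2000 kN·m

R_A = -479/4000 kN, M_A = -7159/2000 kN·m, R_B = -31521/4000 kN, M_B = 5801/2000 kN·m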